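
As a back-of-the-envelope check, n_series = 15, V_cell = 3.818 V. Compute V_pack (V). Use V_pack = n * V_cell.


With 15 cells in series at 3.818 V each, V_pack = 57.27 V

57.27 V


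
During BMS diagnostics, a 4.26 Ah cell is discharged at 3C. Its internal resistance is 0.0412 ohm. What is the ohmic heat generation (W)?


Step 1: I = C_rate * capacity = 3 * 4.26 = 12.78 A
Step 2: Q = I^2 * R = 12.78^2 * 0.0412 = 163.33 * 0.0412 = 6.729 W

6.729 W


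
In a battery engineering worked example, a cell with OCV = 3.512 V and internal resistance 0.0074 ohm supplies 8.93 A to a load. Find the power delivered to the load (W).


Step 1: V_terminal = OCV - I*R = 3.512 - 8.93 * 0.0074 = 3.4459 V
Step 2: P_out = V_terminal * I = 3.4459 * 8.93 = 30.77 W

30.77 W


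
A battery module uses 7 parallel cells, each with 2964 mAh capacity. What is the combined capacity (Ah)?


Convert: C_cell = 2964 mAh = 2.964 Ah
C_total = 7 * 2.964 = 20.748 Ah

20.748 Ah


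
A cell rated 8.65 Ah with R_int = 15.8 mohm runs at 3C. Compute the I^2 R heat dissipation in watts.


Convert: R = 15.8 mohm = 0.0158 ohm
Step 1: I = C_rate * capacity = 3 * 8.65 = 25.95 A
Step 2: Q = I^2 * R = 25.95^2 * 0.0158 = 673.4 * 0.0158 = 10.64 W

10.64 W


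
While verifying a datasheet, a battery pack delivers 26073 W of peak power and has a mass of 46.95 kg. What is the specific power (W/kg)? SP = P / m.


SP = P / m = 26073 / 46.95 = 555.3 W/kg

555.3 W/kg


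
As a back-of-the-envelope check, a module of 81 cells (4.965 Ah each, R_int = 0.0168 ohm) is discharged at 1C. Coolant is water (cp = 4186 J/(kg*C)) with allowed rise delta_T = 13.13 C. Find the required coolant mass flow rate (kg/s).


Step 1: I = 1 * 4.965 = 4.965 A
Step 2: Q_cell = I^2 * R = 4.965^2 * 0.0168 = 0.41414 W
Step 3: Q_total = 81 * 0.41414 = 33.545 W
Step 4: m_dot = Q_total / (cp * dT) = 33.545 / (4186 * 13.13) = 6.103e-04 kg/s

6.103e-04 kg/s


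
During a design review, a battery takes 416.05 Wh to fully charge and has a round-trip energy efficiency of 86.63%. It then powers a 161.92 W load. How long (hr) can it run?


Step 1: E_discharge = eta/100 * E_charge = 86.63/100 * 416.05 = 360.42 Wh
Step 2: t = E_discharge / P = 360.42 / 161.92 = 2.226 hr

2.226 hr


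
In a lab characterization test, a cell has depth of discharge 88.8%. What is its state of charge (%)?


SOC = 100 - DOD = 100 - 88.8 = 11.2%

11.2%


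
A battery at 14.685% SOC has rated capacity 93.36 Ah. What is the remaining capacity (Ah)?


remaining = SOC / 100 * total = 14.685 / 100 * 93.36 = 13.71 Ah

13.71 Ah


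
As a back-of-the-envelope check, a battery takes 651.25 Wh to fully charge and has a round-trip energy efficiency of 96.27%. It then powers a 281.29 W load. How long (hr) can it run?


Step 1: E_discharge = eta/100 * E_charge = 96.27/100 * 651.25 = 626.96 Wh
Step 2: t = E_discharge / P = 626.96 / 281.29 = 2.229 hr

2.229 hr


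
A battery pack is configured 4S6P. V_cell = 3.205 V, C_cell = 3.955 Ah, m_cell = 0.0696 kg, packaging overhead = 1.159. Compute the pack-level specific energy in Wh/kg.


Step 1: V_pack = 4 * 3.205 = 12.82 V
Step 2: C_pack = 6 * 3.955 = 23.73 Ah
Step 3: E_pack = V_pack * C_pack = 12.82 * 23.73 = 304.22 Wh
Step 4: m_pack = 4 * 6 * 0.0696 * 1.159 = 1.936 kg
Step 5: ED = E_pack / m_pack = 304.22 / 1.936 = 157.1 Wh/kg

157.1 Wh/kg


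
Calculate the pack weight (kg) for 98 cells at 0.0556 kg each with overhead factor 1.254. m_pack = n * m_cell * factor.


Cell mass sum = 98 * 0.0556 = 5.4488 kg
With overhead 1.254: m_pack = 5.4488 * 1.254 = 6.833 kg

6.833 kg


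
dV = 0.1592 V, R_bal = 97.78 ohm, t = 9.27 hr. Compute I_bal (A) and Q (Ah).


First, Ohm's law: I_bal = 0.1592 V / 97.78 ohm = 0.0016281 A
Then Q = I * t = 0.0016281 A * 9.27 hr = 0.01509 Ah

I=0.0016281 A, Q=0.01509 Ah


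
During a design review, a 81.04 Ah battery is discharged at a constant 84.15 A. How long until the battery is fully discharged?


Runtime = 81.04 Ah / 84.15 A = 0.9630 hr

0.9630 hr


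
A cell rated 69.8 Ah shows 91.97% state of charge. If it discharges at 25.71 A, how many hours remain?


Step 1: remaining = SOC/100 * C_total = 91.97/100 * 69.8 = 64.195 Ah
Step 2: t = remaining / I = 64.195 / 25.71 = 2.497 hr

2.497 hr


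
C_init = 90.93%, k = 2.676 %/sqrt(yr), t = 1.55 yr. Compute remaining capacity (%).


sqrt(t) = sqrt(1.55) = 1.245
C_final = 90.93 - 2.676 * 1.245 = 87.60%

87.60%


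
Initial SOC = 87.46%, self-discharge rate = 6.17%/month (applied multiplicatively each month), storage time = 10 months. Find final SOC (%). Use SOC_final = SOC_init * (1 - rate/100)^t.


Monthly retention factor = 1 - 6.17/100 = 0.9383
Over 10 months: factor^10 = 0.52895
SOC_final = 87.46 * 0.52895 = 46.26%

46.26%


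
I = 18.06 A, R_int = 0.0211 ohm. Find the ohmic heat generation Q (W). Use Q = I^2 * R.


Q = I^2 * R = 18.06^2 * 0.0211 = 6.882 W

6.882 W


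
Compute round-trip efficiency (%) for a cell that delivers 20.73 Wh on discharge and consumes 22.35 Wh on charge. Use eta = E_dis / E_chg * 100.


Round-trip efficiency = 20.73/22.35 * 100% = 92.75%

92.75%


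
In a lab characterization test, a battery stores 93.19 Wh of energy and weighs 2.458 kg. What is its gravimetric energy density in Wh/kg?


ED = E / m = 93.19 / 2.458 = 37.91 Wh/kg

37.91 Wh/kg


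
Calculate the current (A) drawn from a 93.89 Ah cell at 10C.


At 10C: I = 10 * 93.89 Ah = 938.9 A

938.9 A


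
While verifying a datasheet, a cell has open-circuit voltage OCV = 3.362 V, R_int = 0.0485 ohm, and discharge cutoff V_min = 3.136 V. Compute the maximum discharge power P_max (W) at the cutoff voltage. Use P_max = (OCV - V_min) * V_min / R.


P_max = (OCV - V_min) * V_min / R = (3.362 - 3.136) * 3.136 / 0.0485 = 0.226 * 3.136 / 0.0485 = 14.61 W

14.61 W


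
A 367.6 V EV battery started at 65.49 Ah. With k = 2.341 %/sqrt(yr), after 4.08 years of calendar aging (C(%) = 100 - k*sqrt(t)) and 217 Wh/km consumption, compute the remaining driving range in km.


Step 1: capacity retention = 100 - 2.341 * sqrt(4.08) = 100 - 2.341 * 2.0199 = 95.271%
Step 2: C_now = 65.49 * 95.271/100 = 62.393 Ah
Step 3: E_pack = V * C_now = 367.6 * 62.393 = 22936 Wh
Step 4: range = E_pack / consumption = 22936 / 217 = 105.7 km

105.7 km


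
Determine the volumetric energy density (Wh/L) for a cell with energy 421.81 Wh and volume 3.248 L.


ED = E / V = 421.81 / 3.248 = 129.9 Wh/L

129.9 Wh/L


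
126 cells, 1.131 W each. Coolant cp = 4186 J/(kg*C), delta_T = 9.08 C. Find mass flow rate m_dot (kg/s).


Q_total = 126 * 1.131 = 142.51 W
m_dot = Q_total / (cp * dT) = 142.51 / (4186 * 9.08) = 0.003749 kg/s

0.003749 kg/s


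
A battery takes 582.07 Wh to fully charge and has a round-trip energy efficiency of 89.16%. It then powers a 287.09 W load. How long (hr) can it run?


Step 1: E_discharge = eta/100 * E_charge = 89.16/100 * 582.07 = 518.97 Wh
Step 2: t = E_discharge / P = 518.97 / 287.09 = 1.808 hr

1.808 hr


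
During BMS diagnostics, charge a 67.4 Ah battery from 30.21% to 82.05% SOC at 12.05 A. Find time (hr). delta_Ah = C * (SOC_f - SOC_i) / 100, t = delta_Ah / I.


delta_Ah = 67.4 * (82.05 - 30.21) / 100 = 34.94 Ah
t = delta_Ah / I = 34.94 / 12.05 = 2.900 hr

2.900 hr


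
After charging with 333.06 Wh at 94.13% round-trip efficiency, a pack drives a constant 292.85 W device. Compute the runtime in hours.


Step 1: E_discharge = eta/100 * E_charge = 94.13/100 * 333.06 = 313.51 Wh
Step 2: t = E_discharge / P = 313.51 / 292.85 = 1.071 hr

1.071 hr


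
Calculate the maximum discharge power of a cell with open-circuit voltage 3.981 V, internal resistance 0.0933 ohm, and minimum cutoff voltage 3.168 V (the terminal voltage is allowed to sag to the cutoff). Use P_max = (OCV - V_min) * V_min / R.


dV = OCV - V_min = 0.813 V (so I_max = dV / R)
P_max = dV * V_min / R = 0.813 * 3.168 / 0.0933 = 27.61 W

27.61 W


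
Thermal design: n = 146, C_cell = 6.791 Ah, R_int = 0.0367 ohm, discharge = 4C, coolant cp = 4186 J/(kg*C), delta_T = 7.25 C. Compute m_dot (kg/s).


Step 1: I = 4 * 6.791 = 27.164 A
Step 2: Q_cell = I^2 * R = 27.164^2 * 0.0367 = 27.08 W
Step 3: Q_total = 146 * 27.08 = 3953.7 W
Step 4: m_dot = Q_total / (cp * dT) = 3953.7 / (4186 * 7.25) = 0.1303 kg/s

0.1303 kg/s


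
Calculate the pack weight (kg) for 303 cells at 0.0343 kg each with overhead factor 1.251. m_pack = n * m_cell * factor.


m_pack = n * m_cell * overhead = 303 * 0.0343 * 1.251 = 13.00 kg

13.00 kg


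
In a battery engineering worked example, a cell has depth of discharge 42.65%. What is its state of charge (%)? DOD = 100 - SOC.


SOC = 100 - DOD = 100 - 42.65 = 57.35%

57.35%


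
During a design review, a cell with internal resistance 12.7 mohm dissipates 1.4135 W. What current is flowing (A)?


Convert: R = 12.7 mohm = 0.0127 ohm
I = sqrt(Q / R) = sqrt(1.4135 / 0.0127) = sqrt(111.3) = 10.55 A

10.55 A


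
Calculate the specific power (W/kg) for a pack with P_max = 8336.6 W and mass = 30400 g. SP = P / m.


Convert: m = 30400 g = 30.4 kg
Specific power = 8336.6 W / 30.4 kg = 274.2 W/kg

274.2 W/kg


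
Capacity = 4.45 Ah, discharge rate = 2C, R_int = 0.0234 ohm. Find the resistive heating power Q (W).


Step 1: I = C_rate * capacity = 2 * 4.45 = 8.9 A
Step 2: Q = I^2 * R = 8.9^2 * 0.0234 = 79.21 * 0.0234 = 1.854 W

1.854 W


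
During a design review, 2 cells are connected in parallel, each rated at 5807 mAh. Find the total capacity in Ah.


Convert: C_cell = 5807 mAh = 5.807 Ah
C_total = 2 * 5.807 = 11.614 Ah

11.614 Ah


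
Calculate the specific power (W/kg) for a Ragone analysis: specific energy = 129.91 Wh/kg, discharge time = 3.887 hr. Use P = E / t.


P_specific = E / t = 129.91 / 3.887 = 33.42 W/kg

33.42 W/kg


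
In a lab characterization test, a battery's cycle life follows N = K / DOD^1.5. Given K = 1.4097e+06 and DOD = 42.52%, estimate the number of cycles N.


DOD^1.5 = 277.26
N = K / DOD^1.5 = 1.4097e+06 / 277.26 = 5084

5084 cycles


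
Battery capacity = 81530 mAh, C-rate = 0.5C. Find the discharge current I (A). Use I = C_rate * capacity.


Convert: capacity = 81530 mAh = 81.53 Ah
I = C_rate * capacity = 0.5 * 81.53 = 40.765 A

40.765 A


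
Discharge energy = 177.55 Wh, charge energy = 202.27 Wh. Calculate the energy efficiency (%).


Round-trip efficiency = 177.55/202.27 * 100% = 87.78%

87.78%


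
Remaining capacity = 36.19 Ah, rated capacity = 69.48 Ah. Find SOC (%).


SOC% = 36.19 / 69.48 * 100 = 52.09%

52.09%


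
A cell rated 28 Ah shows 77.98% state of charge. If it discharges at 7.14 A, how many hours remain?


Step 1: remaining = SOC/100 * C_total = 77.98/100 * 28 = 21.834 Ah
Step 2: t = remaining / I = 21.834 / 7.14 = 3.058 hr

3.058 hr


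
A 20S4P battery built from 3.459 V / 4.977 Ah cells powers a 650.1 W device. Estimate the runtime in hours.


Step 1: E_pack = Ns * V_cell * Np * C_cell = 20 * 3.459 * 4 * 4.977 = 1377.2 Wh
Step 2: t = E_pack / P = 1377.2 / 650.1 = 2.118 hr

2.118 hr


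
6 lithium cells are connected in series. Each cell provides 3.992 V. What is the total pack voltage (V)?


Series voltages add: 6 * 3.992 V = 23.952 V

23.952 V


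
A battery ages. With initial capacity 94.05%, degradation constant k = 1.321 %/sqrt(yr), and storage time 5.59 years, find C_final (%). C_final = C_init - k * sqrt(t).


Step 1: sqrt(5.59 yr) = 2.3643
Step 2: drop = 1.321 * 2.3643 = 3.1232
Step 3: C_final = 94.05 - 3.1232 = 90.93%

90.93%


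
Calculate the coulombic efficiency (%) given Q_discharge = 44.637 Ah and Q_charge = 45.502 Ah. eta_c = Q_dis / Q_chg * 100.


eta_c = Q_dis / Q_chg * 100 = 44.637 / 45.502 * 100 = 98.10%

98.10%


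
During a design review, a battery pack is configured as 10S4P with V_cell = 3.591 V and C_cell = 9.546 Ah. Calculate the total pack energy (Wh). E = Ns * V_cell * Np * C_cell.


V_pack = 10 * 3.591 = 35.91 V
C_pack = 4 * 9.546 = 38.184 Ah
E = V_pack * C_pack = 35.91 * 38.184 = 1371 Wh

1371 Wh


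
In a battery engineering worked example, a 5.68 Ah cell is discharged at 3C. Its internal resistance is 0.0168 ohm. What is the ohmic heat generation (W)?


Step 1: I = C_rate * capacity = 3 * 5.68 = 17.04 A
Step 2: Q = I^2 * R = 17.04^2 * 0.0168 = 290.36 * 0.0168 = 4.878 W

4.878 W


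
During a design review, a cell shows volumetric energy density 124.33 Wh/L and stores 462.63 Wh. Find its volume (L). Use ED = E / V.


V = E / ED = 462.63 / 124.33 = 3.721 L

3.721 L


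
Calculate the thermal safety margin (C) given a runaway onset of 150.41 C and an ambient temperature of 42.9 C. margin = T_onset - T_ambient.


margin = T_onset - T_ambient = 150.41 - 42.9 = 107.51 C

107.51 C


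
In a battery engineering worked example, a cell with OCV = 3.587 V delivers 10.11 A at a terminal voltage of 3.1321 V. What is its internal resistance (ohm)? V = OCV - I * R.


R = (OCV - V) / I = (3.587 - 3.1321) / 10.11 = 0.04500 ohm

0.04500 ohm


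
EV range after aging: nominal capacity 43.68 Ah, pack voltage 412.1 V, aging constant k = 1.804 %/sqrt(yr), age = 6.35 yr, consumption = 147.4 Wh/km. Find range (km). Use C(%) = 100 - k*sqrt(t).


Step 1: capacity retention = 100 - 1.804 * sqrt(6.35) = 100 - 1.804 * 2.5199 = 95.454%
Step 2: C_now = 43.68 * 95.454/100 = 41.694 Ah
Step 3: E_pack = V * C_now = 412.1 * 41.694 = 17182 Wh
Step 4: range = E_pack / consumption = 17182 / 147.4 = 116.6 km

116.6 km


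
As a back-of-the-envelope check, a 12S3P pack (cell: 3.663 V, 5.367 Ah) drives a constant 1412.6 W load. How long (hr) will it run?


Step 1: E_pack = Ns * V_cell * Np * C_cell = 12 * 3.663 * 3 * 5.367 = 707.74 Wh
Step 2: t = E_pack / P = 707.74 / 1412.6 = 0.5010 hr

0.5010 hr


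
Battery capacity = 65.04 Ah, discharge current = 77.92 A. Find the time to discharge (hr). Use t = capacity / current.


Runtime = 65.04 Ah / 77.92 A = 0.8347 hr

0.8347 hr


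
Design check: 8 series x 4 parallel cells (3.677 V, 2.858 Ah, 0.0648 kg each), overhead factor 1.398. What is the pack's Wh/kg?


Step 1: V_pack = 8 * 3.677 = 29.416 V
Step 2: C_pack = 4 * 2.858 = 11.432 Ah
Step 3: E_pack = V_pack * C_pack = 29.416 * 11.432 = 336.28 Wh
Step 4: m_pack = 8 * 4 * 0.0648 * 1.398 = 2.8989 kg
Step 5: ED = E_pack / m_pack = 336.28 / 2.8989 = 116.0 Wh/kg

116.0 Wh/kg


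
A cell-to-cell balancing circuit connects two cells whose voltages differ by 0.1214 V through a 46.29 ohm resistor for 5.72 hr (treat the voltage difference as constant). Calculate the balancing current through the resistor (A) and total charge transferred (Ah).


First, Ohm's law: I_bal = 0.1214 V / 46.29 ohm = 0.0026226 A
Then Q = I * t = 0.0026226 A * 5.72 hr = 0.01500 Ah

I=0.0026226 A, Q=0.01500 Ah


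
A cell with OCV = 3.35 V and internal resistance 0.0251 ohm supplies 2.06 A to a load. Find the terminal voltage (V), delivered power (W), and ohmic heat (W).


Step 1: V_terminal = OCV - I*R = 3.35 - 2.06 * 0.0251 = 3.2983 V
Step 2: P_out = V_terminal * I = 3.2983 * 2.06 = 6.794 W
Step 3: Q = I^2 * R = 2.06^2 * 0.0251 = 0.1065 W

V=3.2983 V, P=6.794 W, Q=0.1065 W


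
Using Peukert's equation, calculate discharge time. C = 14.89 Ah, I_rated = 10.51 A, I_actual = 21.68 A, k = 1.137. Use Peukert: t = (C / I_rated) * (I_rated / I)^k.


t_rated = C / I_rated = 14.89 / 10.51 = 1.4167 hr
(I_rated/I)^k = (0.48478)^1.137 = 0.439
t = t_rated * (I_rated/I)^k = 1.4167 * 0.439 = 0.6219 hr

0.6219 hr


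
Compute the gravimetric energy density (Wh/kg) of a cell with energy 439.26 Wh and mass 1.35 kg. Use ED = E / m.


Specific energy = 439.26 Wh / 1.35 kg = 325.4 Wh/kg

325.4 Wh/kg


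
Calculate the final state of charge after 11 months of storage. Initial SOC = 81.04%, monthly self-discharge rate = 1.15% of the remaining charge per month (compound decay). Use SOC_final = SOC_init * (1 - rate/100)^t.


Monthly retention factor = 1 - 1.15/100 = 0.9885
Over 11 months: factor^11 = 0.88053
SOC_final = 81.04 * 0.88053 = 71.36%

71.36%


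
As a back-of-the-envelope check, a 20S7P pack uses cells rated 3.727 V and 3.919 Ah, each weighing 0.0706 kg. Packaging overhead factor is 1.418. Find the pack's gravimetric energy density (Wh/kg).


Step 1: V_pack = 20 * 3.727 = 74.54 V
Step 2: C_pack = 7 * 3.919 = 27.433 Ah
Step 3: E_pack = V_pack * C_pack = 74.54 * 27.433 = 2044.9 Wh
Step 4: m_pack = 20 * 7 * 0.0706 * 1.418 = 14.016 kg
Step 5: ED = E_pack / m_pack = 2044.9 / 14.016 = 145.9 Wh/kg

145.9 Wh/kg


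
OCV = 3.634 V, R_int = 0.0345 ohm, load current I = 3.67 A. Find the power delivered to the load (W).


Step 1: V_terminal = OCV - I*R = 3.634 - 3.67 * 0.0345 = 3.5074 V
Step 2: P_out = V_terminal * I = 3.5074 * 3.67 = 12.87 W

12.87 W


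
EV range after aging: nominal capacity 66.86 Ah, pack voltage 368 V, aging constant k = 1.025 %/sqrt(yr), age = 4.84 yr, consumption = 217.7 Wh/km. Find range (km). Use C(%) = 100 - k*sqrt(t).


Step 1: capacity retention = 100 - 1.025 * sqrt(4.84) = 100 - 1.025 * 2.2 = 97.745%
Step 2: C_now = 66.86 * 97.745/100 = 65.352 Ah
Step 3: E_pack = V * C_now = 368 * 65.352 = 24050 Wh
Step 4: range = E_pack / consumption = 24050 / 217.7 = 110.5 km

110.5 km


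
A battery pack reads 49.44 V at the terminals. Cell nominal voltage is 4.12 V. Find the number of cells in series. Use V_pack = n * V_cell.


n = V_pack / V_cell = 49.44 / 4.12 = 12

12


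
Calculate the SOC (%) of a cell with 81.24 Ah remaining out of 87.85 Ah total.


SOC = (remaining / total) * 100 = (81.24 / 87.85) * 100 = 92.48%

92.48%


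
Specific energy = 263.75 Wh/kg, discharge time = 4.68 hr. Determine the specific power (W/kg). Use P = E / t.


Specific power = 263.75 Wh/kg / 4.68 hr = 56.36 W/kg

56.36 W/kg


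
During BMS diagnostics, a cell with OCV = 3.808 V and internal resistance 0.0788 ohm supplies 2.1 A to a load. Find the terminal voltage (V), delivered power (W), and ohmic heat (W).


Step 1: V_terminal = OCV - I*R = 3.808 - 2.1 * 0.0788 = 3.6425 V
Step 2: P_out = V_terminal * I = 3.6425 * 2.1 = 7.649 W
Step 3: Q = I^2 * R = 2.1^2 * 0.0788 = 0.3475 W

V=3.6425 V, P=7.649 W, Q=0.3475 W


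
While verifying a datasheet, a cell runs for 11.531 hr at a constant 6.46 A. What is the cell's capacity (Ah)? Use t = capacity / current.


C = I * t = 6.46 * 11.531 = 74.49 Ah

74.49 Ah


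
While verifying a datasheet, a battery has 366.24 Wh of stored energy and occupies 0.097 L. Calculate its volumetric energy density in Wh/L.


Volumetric ED = 366.24 Wh / 0.097 L = 3776 Wh/L

3776 Wh/L


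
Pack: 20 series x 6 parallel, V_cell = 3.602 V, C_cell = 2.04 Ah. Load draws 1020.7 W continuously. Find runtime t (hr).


Step 1: E_pack = Ns * V_cell * Np * C_cell = 20 * 3.602 * 6 * 2.04 = 881.77 Wh
Step 2: t = E_pack / P = 881.77 / 1020.7 = 0.8639 hr

0.8639 hr


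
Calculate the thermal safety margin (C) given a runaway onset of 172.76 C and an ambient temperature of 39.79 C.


Safety margin = 172.76 C - 39.79 C = 132.97 C

132.97 C


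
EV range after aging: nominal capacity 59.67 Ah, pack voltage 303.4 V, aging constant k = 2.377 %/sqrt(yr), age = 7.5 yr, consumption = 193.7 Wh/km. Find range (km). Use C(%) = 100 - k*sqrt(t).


Step 1: capacity retention = 100 - 2.377 * sqrt(7.5) = 100 - 2.377 * 2.7386 = 93.49%
Step 2: C_now = 59.67 * 93.49/100 = 55.785 Ah
Step 3: E_pack = V * C_now = 303.4 * 55.785 = 16925 Wh
Step 4: range = E_pack / consumption = 16925 / 193.7 = 87.38 km

87.38 km


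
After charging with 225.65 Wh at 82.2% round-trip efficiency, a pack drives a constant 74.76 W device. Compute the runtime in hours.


Step 1: E_discharge = eta/100 * E_charge = 82.2/100 * 225.65 = 185.48 Wh
Step 2: t = E_discharge / P = 185.48 / 74.76 = 2.481 hr

2.481 hr


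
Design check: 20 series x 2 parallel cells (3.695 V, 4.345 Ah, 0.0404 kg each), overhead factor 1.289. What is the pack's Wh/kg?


Step 1: V_pack = 20 * 3.695 = 73.9 V
Step 2: C_pack = 2 * 4.345 = 8.69 Ah
Step 3: E_pack = V_pack * C_pack = 73.9 * 8.69 = 642.19 Wh
Step 4: m_pack = 20 * 2 * 0.0404 * 1.289 = 2.083 kg
Step 5: ED = E_pack / m_pack = 642.19 / 2.083 = 308.3 Wh/kg

308.3 Wh/kg


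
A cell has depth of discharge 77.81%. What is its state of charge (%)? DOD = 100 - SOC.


SOC = 100 - DOD = 100 - 77.81 = 22.19%

22.19%


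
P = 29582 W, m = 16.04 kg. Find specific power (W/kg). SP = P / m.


Specific power = 29582 W / 16.04 kg = 1844 W/kg

1844 W/kg


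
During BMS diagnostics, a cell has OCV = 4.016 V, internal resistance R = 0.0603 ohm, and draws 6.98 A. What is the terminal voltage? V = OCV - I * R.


V = OCV - I*R = 4.016 - 6.98 * 0.0603 = 3.595 V

3.595 V


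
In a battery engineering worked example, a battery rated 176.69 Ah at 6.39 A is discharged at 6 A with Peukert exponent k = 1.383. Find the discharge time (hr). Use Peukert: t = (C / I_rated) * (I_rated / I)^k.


Step 1: t_rated = C / I_rated = 176.69 / 6.39 = 27.651 hr
Step 2: ratio = 6.39 / 6 = 1.065
Step 3: ratio^k = 1.065^1.383 = 1.091
Step 4: t = t_rated * ratio^k = 27.651 * 1.091 = 30.17 hr

30.17 hr


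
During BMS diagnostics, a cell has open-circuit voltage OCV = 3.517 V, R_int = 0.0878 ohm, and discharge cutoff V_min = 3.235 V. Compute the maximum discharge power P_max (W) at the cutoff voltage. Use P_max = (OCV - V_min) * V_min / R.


P_max = (OCV - V_min) * V_min / R = (3.517 - 3.235) * 3.235 / 0.0878 = 0.282 * 3.235 / 0.0878 = 10.39 W

10.39 W


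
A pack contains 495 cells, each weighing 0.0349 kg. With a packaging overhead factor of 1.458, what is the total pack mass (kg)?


Cell mass sum = 495 * 0.0349 = 17.276 kg
With overhead 1.458: m_pack = 17.276 * 1.458 = 25.19 kg

25.19 kg


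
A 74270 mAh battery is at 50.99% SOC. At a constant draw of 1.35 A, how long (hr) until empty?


Convert: C_total = 74270 mAh = 74.27 Ah
Step 1: remaining = SOC/100 * C_total = 50.99/100 * 74.27 = 37.87 Ah
Step 2: t = remaining / I = 37.87 / 1.35 = 28.05 hr

28.05 hr


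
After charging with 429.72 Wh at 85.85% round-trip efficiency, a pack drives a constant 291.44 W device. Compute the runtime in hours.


Step 1: E_discharge = eta/100 * E_charge = 85.85/100 * 429.72 = 368.91 Wh
Step 2: t = E_discharge / P = 368.91 / 291.44 = 1.266 hr

1.266 hr


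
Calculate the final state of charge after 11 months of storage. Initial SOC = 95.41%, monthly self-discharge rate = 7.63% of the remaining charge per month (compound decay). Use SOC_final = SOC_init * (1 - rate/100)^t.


decay = (1 - 7.63/100)^11 = 0.41768
SOC_final = 95.41 * 0.41768 = 39.85%

39.85%


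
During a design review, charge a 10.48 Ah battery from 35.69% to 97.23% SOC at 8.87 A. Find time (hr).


Step 1: dSOC = 97.23% - 35.69% = 61.54%
Step 2: delta_Ah = 10.48 * 61.54 / 100 = 6.4494 Ah
Step 3: t = 6.4494 / 8.87 = 0.7271 hr

0.7271 hr


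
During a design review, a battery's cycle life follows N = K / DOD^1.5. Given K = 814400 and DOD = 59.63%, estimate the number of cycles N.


Step 1: DOD^1.5 = 59.63^1.5 = 460.47
Step 2: N = 814400 / 460.47 = 1769 cycles

1769 cycles


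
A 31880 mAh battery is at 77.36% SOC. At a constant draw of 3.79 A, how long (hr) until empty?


Convert: C_total = 31880 mAh = 31.88 Ah
Step 1: remaining = SOC/100 * C_total = 77.36/100 * 31.88 = 24.662 Ah
Step 2: t = remaining / I = 24.662 / 3.79 = 6.507 hr

6.507 hr


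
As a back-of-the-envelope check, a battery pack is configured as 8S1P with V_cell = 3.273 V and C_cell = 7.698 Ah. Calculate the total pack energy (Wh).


E = Ns * Vcell * Np * Ccell = 8 * 3.273 * 1 * 7.698 = 201.6 Wh

201.6 Wh


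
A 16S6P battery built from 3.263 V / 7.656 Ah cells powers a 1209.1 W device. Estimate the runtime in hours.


Step 1: E_pack = Ns * V_cell * Np * C_cell = 16 * 3.263 * 6 * 7.656 = 2398.2 Wh
Step 2: t = E_pack / P = 2398.2 / 1209.1 = 1.983 hr

1.983 hr


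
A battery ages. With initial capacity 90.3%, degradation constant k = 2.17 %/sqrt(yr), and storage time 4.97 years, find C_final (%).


sqrt(t) = sqrt(4.97) = 2.2293
C_final = 90.3 - 2.17 * 2.2293 = 85.46%

85.46%


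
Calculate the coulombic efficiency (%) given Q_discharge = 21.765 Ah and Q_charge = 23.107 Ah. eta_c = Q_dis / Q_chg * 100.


Coulombic efficiency = 21.765/23.107 * 100% = 94.19%

94.19%


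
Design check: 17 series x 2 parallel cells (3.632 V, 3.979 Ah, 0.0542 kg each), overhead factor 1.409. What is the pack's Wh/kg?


Step 1: V_pack = 17 * 3.632 = 61.744 V
Step 2: C_pack = 2 * 3.979 = 7.958 Ah
Step 3: E_pack = V_pack * C_pack = 61.744 * 7.958 = 491.36 Wh
Step 4: m_pack = 17 * 2 * 0.0542 * 1.409 = 2.5965 kg
Step 5: ED = E_pack / m_pack = 491.36 / 2.5965 = 189.2 Wh/kg

189.2 Wh/kg


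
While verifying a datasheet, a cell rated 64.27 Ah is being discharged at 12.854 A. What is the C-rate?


C_rate = I / capacity = 12.854 / 64.27 = 0.2C

0.2C


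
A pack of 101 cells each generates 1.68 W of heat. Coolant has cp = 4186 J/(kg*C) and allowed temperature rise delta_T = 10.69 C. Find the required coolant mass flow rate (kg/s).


Step 1: Total heat Q = 101 * 1.68 W = 169.68 W
Step 2: denom = cp * dT = 4186 * 10.69 = 44748
Step 3: m_dot = 169.68 / 44748 = 0.003792 kg/s

0.003792 kg/s


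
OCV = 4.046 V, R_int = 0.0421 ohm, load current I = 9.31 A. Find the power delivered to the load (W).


Step 1: V_terminal = OCV - I*R = 4.046 - 9.31 * 0.0421 = 3.654 V
Step 2: P_out = V_terminal * I = 3.654 * 9.31 = 34.02 W

34.02 W


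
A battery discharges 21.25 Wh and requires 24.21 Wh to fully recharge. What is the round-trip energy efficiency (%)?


eta_e = E_dis / E_chg * 100 = 21.25 / 24.21 * 100 = 87.77%

87.77%


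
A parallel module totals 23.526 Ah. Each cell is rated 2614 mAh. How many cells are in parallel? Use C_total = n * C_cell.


Convert: C_cell = 2614 mAh = 2.614 Ah
n = C_total / C_cell = 23.526 / 2.614 = 9

9


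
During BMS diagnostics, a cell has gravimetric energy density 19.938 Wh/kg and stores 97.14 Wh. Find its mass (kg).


m = E / ED = 97.14 / 19.938 = 4.872 kg

4.872 kg


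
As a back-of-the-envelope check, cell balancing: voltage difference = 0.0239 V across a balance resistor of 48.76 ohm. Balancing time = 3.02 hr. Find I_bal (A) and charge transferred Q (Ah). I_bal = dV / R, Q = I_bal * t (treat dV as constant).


First, Ohm's law: I_bal = 0.0239 V / 48.76 ohm = 4.9016e-04 A
Then Q = I * t = 4.9016e-04 A * 3.02 hr = 0.001480 Ah

I=4.9016e-04 A, Q=0.001480 Ah


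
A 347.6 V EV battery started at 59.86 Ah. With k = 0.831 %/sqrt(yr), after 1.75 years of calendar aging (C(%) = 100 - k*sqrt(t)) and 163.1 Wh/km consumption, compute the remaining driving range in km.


Step 1: capacity retention = 100 - 0.831 * sqrt(1.75) = 100 - 0.831 * 1.3229 = 98.901%
Step 2: C_now = 59.86 * 98.901/100 = 59.202 Ah
Step 3: E_pack = V * C_now = 347.6 * 59.202 = 20579 Wh
Step 4: range = E_pack / consumption = 20579 / 163.1 = 126.2 km

126.2 km


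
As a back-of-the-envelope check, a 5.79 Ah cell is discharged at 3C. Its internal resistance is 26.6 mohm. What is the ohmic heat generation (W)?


Convert: R = 26.6 mohm = 0.0266 ohm
Step 1: I = C_rate * capacity = 3 * 5.79 = 17.37 A
Step 2: Q = I^2 * R = 17.37^2 * 0.0266 = 301.72 * 0.0266 = 8.026 W

8.026 W


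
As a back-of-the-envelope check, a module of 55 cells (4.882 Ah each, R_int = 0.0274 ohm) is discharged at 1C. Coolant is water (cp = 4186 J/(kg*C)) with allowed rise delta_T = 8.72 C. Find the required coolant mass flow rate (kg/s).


Step 1: I = 1 * 4.882 = 4.882 A
Step 2: Q_cell = I^2 * R = 4.882^2 * 0.0274 = 0.65305 W
Step 3: Q_total = 55 * 0.65305 = 35.918 W
Step 4: m_dot = Q_total / (cp * dT) = 35.918 / (4186 * 8.72) = 9.840e-04 kg/s

9.840e-04 kg/s


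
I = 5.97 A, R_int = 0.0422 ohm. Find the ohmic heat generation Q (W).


Q = I^2 * R = 5.97^2 * 0.0422 = 1.504 W

1.504 W


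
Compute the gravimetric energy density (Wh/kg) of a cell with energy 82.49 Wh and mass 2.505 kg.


Specific energy = 82.49 Wh / 2.505 kg = 32.93 Wh/kg

32.93 Wh/kg


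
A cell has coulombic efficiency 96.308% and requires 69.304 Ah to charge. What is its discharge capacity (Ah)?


Q_dis = eta/100 * Q_chg = 96.308/100 * 69.304 = 66.75 Ah

66.75 Ah


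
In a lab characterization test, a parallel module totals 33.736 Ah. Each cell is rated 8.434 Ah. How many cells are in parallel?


n = C_total / C_cell = 33.736 / 8.434 = 4

4


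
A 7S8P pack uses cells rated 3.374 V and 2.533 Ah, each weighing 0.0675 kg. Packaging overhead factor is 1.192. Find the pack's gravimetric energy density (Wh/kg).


Step 1: V_pack = 7 * 3.374 = 23.618 V
Step 2: C_pack = 8 * 2.533 = 20.264 Ah
Step 3: E_pack = V_pack * C_pack = 23.618 * 20.264 = 478.6 Wh
Step 4: m_pack = 7 * 8 * 0.0675 * 1.192 = 4.5058 kg
Step 5: ED = E_pack / m_pack = 478.6 / 4.5058 = 106.2 Wh/kg

106.2 Wh/kg


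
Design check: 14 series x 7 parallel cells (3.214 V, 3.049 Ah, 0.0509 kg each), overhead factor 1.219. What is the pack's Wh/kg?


Step 1: V_pack = 14 * 3.214 = 44.996 V
Step 2: C_pack = 7 * 3.049 = 21.343 Ah
Step 3: E_pack = V_pack * C_pack = 44.996 * 21.343 = 960.35 Wh
Step 4: m_pack = 14 * 7 * 0.0509 * 1.219 = 6.0806 kg
Step 5: ED = E_pack / m_pack = 960.35 / 6.0806 = 157.9 Wh/kg

157.9 Wh/kg


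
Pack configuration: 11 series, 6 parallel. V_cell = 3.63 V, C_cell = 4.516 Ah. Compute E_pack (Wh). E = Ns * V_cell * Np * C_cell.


V_pack = 11 * 3.63 = 39.93 V
C_pack = 6 * 4.516 = 27.096 Ah
E = V_pack * C_pack = 39.93 * 27.096 = 1082 Wh

1082 Wh


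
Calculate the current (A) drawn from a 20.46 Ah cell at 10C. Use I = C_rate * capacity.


I = C_rate * capacity = 10 * 20.46 = 204.6 A

204.6 A


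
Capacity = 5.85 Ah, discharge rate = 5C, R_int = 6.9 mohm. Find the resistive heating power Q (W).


Convert: R = 6.9 mohm = 0.0069 ohm
Step 1: I = C_rate * capacity = 5 * 5.85 = 29.25 A
Step 2: Q = I^2 * R = 29.25^2 * 0.0069 = 855.56 * 0.0069 = 5.903 W

5.903 W


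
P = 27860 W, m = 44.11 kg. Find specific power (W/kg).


SP = P / m = 27860 / 44.11 = 631.6 W/kg

631.6 W/kg


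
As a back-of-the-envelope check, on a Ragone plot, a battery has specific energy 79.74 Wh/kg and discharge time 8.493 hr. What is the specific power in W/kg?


Specific power = 79.74 Wh/kg / 8.493 hr = 9.389 W/kg

9.389 W/kg


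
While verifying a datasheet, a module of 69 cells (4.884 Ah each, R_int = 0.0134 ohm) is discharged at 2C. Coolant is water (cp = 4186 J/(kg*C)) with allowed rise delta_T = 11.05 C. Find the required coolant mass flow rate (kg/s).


Step 1: I = 2 * 4.884 = 9.768 A
Step 2: Q_cell = I^2 * R = 9.768^2 * 0.0134 = 1.2785 W
Step 3: Q_total = 69 * 1.2785 = 88.217 W
Step 4: m_dot = Q_total / (cp * dT) = 88.217 / (4186 * 11.05) = 0.001907 kg/s

0.001907 kg/s


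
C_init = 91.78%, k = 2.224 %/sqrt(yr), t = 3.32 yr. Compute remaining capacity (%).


sqrt(t) = sqrt(3.32) = 1.8221
C_final = 91.78 - 2.224 * 1.8221 = 87.73%

87.73%


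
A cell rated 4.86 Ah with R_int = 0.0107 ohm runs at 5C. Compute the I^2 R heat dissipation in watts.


Step 1: I = C_rate * capacity = 5 * 4.86 = 24.3 A
Step 2: Q = I^2 * R = 24.3^2 * 0.0107 = 590.49 * 0.0107 = 6.318 W

6.318 W


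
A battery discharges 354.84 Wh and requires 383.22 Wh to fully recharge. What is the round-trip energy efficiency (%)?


Round-trip efficiency = 354.84/383.22 * 100% = 92.59%

92.59%


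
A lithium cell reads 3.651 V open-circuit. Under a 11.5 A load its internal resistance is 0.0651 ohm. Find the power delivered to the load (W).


Step 1: V_terminal = OCV - I*R = 3.651 - 11.5 * 0.0651 = 2.9024 V
Step 2: P_out = V_terminal * I = 2.9024 * 11.5 = 33.38 W

33.38 W


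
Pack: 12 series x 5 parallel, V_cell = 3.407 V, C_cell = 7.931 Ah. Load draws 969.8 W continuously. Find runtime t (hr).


Step 1: E_pack = Ns * V_cell * Np * C_cell = 12 * 3.407 * 5 * 7.931 = 1621.3 Wh
Step 2: t = E_pack / P = 1621.3 / 969.8 = 1.672 hr

1.672 hr


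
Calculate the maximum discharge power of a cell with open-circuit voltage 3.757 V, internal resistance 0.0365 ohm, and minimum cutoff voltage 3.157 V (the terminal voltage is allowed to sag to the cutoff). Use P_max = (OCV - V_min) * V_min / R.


P_max = (OCV - V_min) * V_min / R = (3.757 - 3.157) * 3.157 / 0.0365 = 0.6 * 3.157 / 0.0365 = 51.90 W

51.90 W


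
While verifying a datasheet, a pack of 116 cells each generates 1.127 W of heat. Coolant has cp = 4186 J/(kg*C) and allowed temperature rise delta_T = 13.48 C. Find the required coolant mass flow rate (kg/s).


Step 1: Total heat Q = 116 * 1.127 W = 130.73 W
Step 2: denom = cp * dT = 4186 * 13.48 = 56427
Step 3: m_dot = 130.73 / 56427 = 0.002317 kg/s

0.002317 kg/s


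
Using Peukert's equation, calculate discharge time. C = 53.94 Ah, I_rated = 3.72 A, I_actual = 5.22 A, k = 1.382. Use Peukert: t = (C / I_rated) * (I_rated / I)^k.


Step 1: t_rated = C / I_rated = 53.94 / 3.72 = 14.5 hr
Step 2: ratio = 3.72 / 5.22 = 0.71264
Step 3: ratio^k = 0.71264^1.382 = 0.62613
Step 4: t = t_rated * ratio^k = 14.5 * 0.62613 = 9.079 hr

9.079 hr


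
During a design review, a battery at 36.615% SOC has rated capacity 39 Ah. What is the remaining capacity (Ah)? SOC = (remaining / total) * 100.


remaining = SOC / 100 * total = 36.615 / 100 * 39 = 14.28 Ah

14.28 Ah


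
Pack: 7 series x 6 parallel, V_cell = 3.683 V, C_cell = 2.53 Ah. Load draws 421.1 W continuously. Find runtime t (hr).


Step 1: E_pack = Ns * V_cell * Np * C_cell = 7 * 3.683 * 6 * 2.53 = 391.36 Wh
Step 2: t = E_pack / P = 391.36 / 421.1 = 0.9294 hr

0.9294 hr


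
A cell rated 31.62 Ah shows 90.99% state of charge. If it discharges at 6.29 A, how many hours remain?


Step 1: remaining = SOC/100 * C_total = 90.99/100 * 31.62 = 28.771 Ah
Step 2: t = remaining / I = 28.771 / 6.29 = 4.574 hr

4.574 hr


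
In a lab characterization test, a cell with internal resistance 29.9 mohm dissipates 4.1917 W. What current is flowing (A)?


Convert: R = 29.9 mohm = 0.0299 ohm
I = sqrt(Q / R) = sqrt(4.1917 / 0.0299) = sqrt(140.19) = 11.84 A

11.84 A


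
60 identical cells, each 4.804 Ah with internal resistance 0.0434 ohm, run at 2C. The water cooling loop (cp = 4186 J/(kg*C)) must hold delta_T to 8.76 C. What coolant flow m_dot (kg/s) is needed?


Step 1: I = 2 * 4.804 = 9.608 A
Step 2: Q_cell = I^2 * R = 9.608^2 * 0.0434 = 4.0064 W
Step 3: Q_total = 60 * 4.0064 = 240.38 W
Step 4: m_dot = Q_total / (cp * dT) = 240.38 / (4186 * 8.76) = 0.006555 kg/s

0.006555 kg/s


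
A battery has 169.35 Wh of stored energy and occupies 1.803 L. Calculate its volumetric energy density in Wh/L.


ED = E / V = 169.35 / 1.803 = 93.93 Wh/L

93.93 Wh/L


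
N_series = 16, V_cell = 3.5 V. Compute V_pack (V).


With 16 cells in series at 3.5 V each, V_pack = 56 V

56 V


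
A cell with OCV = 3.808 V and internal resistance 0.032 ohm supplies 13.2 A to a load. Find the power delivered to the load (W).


Step 1: V_terminal = OCV - I*R = 3.808 - 13.2 * 0.032 = 3.3856 V
Step 2: P_out = V_terminal * I = 3.3856 * 13.2 = 44.69 W

44.69 W


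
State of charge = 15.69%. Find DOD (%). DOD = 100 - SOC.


Complement of SOC: DOD = 100% - 15.69% = 84.31%

84.31%


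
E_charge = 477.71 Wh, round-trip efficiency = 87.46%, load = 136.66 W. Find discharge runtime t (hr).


Step 1: E_discharge = eta/100 * E_charge = 87.46/100 * 477.71 = 417.81 Wh
Step 2: t = E_discharge / P = 417.81 / 136.66 = 3.057 hr

3.057 hr


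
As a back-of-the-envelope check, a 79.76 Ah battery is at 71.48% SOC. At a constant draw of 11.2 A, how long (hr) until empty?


Step 1: remaining = SOC/100 * C_total = 71.48/100 * 79.76 = 57.012 Ah
Step 2: t = remaining / I = 57.012 / 11.2 = 5.090 hr

5.090 hr


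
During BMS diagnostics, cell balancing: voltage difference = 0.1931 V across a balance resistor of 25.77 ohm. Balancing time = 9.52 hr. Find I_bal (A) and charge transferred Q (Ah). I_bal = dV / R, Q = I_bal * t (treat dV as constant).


First, Ohm's law: I_bal = 0.1931 V / 25.77 ohm = 0.0074932 A
Then Q = I * t = 0.0074932 A * 9.52 hr = 0.07134 Ah

I=0.0074932 A, Q=0.07134 Ah


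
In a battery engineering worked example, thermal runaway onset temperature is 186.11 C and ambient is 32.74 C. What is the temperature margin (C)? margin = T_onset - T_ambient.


Safety margin = 186.11 C - 32.74 C = 153.37 C

153.37 C


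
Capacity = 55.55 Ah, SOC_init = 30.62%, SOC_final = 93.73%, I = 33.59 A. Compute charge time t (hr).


delta_Ah = 55.55 * (93.73 - 30.62) / 100 = 35.058 Ah
t = delta_Ah / I = 35.058 / 33.59 = 1.044 hr

1.044 hr


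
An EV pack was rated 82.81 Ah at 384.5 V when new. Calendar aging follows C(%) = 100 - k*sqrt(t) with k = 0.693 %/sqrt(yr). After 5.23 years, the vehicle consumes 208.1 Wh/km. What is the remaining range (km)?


Step 1: capacity retention = 100 - 0.693 * sqrt(5.23) = 100 - 0.693 * 2.2869 = 98.415%
Step 2: C_now = 82.81 * 98.415/100 = 81.497 Ah
Step 3: E_pack = V * C_now = 384.5 * 81.497 = 31336 Wh
Step 4: range = E_pack / consumption = 31336 / 208.1 = 150.6 km

150.6 km


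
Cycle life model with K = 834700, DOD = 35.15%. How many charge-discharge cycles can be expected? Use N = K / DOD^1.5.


Step 1: DOD^1.5 = 35.15^1.5 = 208.4
Step 2: N = 834700 / 208.4 = 4005 cycles

4005 cycles


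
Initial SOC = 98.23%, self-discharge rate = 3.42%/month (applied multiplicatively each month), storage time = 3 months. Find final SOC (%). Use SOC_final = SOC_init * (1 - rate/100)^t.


Monthly retention factor = 1 - 3.42/100 = 0.9658
Over 3 months: factor^3 = 0.90087
SOC_final = 98.23 * 0.90087 = 88.49%

88.49%


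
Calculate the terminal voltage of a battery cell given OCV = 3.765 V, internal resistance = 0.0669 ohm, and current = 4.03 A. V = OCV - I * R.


V = OCV - I*R = 3.765 - 4.03 * 0.0669 = 3.495 V

3.495 V


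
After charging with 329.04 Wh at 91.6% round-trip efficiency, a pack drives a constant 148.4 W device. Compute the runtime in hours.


Step 1: E_discharge = eta/100 * E_charge = 91.6/100 * 329.04 = 301.4 Wh
Step 2: t = E_discharge / P = 301.4 / 148.4 = 2.031 hr

2.031 hr


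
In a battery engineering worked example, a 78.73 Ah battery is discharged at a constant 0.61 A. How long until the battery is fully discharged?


t = capacity / current = 78.73 / 0.61 = 129.1 hr

129.1 hr


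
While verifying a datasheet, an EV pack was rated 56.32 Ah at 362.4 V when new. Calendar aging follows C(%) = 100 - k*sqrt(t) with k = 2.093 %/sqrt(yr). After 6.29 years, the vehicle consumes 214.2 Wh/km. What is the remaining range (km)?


Step 1: capacity retention = 100 - 2.093 * sqrt(6.29) = 100 - 2.093 * 2.508 = 94.751%
Step 2: C_now = 56.32 * 94.751/100 = 53.364 Ah
Step 3: E_pack = V * C_now = 362.4 * 53.364 = 19339 Wh
Step 4: range = E_pack / consumption = 19339 / 214.2 = 90.28 km

90.28 km


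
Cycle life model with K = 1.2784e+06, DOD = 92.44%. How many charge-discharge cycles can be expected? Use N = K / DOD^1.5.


Step 1: DOD^1.5 = 92.44^1.5 = 888.77
Step 2: N = 1.2784e+06 / 888.77 = 1438 cycles

1438 cycles


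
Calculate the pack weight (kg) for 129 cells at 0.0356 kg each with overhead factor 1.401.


Cell mass sum = 129 * 0.0356 = 4.5924 kg
With overhead 1.401: m_pack = 4.5924 * 1.401 = 6.434 kg

6.434 kg


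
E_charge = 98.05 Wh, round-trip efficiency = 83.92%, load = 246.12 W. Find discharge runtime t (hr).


Step 1: E_discharge = eta/100 * E_charge = 83.92/100 * 98.05 = 82.284 Wh
Step 2: t = E_discharge / P = 82.284 / 246.12 = 0.3343 hr

0.3343 hr


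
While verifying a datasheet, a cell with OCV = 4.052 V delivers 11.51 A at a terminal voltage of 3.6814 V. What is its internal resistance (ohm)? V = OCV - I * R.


R = (OCV - V) / I = (4.052 - 3.6814) / 11.51 = 0.03220 ohm

0.03220 ohm


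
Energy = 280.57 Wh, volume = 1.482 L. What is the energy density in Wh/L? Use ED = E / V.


Volumetric ED = 280.57 Wh / 1.482 L = 189.3 Wh/L

189.3 Wh/L
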